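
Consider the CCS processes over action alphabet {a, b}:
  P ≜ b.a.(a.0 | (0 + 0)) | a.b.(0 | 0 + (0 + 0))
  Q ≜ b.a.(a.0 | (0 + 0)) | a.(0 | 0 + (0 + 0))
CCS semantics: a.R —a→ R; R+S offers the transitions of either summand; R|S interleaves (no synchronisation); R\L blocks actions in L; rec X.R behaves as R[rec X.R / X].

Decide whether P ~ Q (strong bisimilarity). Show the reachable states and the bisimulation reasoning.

not bisimilar

LTS(P): 12 reachable states
  p0 = b.a.(a.0 | (0 + 0)) | a.b.(0 | 0 + (0 + 0)) → --a--▸ p1, --b--▸ p2
  p1 = b.a.(a.0 | (0 + 0)) | b.(0 | 0 + (0 + 0)) → --b--▸ p3, --b--▸ p4
  p2 = a.(a.0 | (0 + 0)) | a.b.(0 | 0 + (0 + 0)) → --a--▸ p3, --a--▸ p5
  p3 = a.(a.0 | (0 + 0)) | b.(0 | 0 + (0 + 0)) → --a--▸ p6, --b--▸ p7
  p4 = b.a.(a.0 | (0 + 0)) | (0 | 0 + (0 + 0)) → --b--▸ p7
  p5 = a.0 | (0 + 0) | a.b.(0 | 0 + (0 + 0)) → --a--▸ p6, --a--▸ p8
  p6 = a.0 | (0 + 0) | b.(0 | 0 + (0 + 0)) → --a--▸ p9, --b--▸ p10
  p7 = a.(a.0 | (0 + 0)) | (0 | 0 + (0 + 0)) → --a--▸ p10
  p8 = 0 | (0 + 0) | a.b.(0 | 0 + (0 + 0)) → --a--▸ p9
  p9 = 0 | (0 + 0) | b.(0 | 0 + (0 + 0)) → --b--▸ p11
  p10 = a.0 | (0 + 0) | (0 | 0 + (0 + 0)) → --a--▸ p11
  p11 = 0 | (0 + 0) | (0 | 0 + (0 + 0)) → deadlocked
LTS(Q): 8 reachable states
  q0 = b.a.(a.0 | (0 + 0)) | a.(0 | 0 + (0 + 0)) → --a--▸ q1, --b--▸ q2
  q1 = b.a.(a.0 | (0 + 0)) | (0 | 0 + (0 + 0)) → --b--▸ q3
  q2 = a.(a.0 | (0 + 0)) | a.(0 | 0 + (0 + 0)) → --a--▸ q3, --a--▸ q4
  q3 = a.(a.0 | (0 + 0)) | (0 | 0 + (0 + 0)) → --a--▸ q5
  q4 = a.0 | (0 + 0) | a.(0 | 0 + (0 + 0)) → --a--▸ q5, --a--▸ q6
  q5 = a.0 | (0 + 0) | (0 | 0 + (0 + 0)) → --a--▸ q7
  q6 = 0 | (0 + 0) | a.(0 | 0 + (0 + 0)) → --a--▸ q7
  q7 = 0 | (0 + 0) | (0 | 0 + (0 + 0)) → deadlocked
Partition-refinement fixed point:
  B0 = {p0}
  B1 = {p2}
  B2 = {p5}
  B3 = {p6}
  B4 = {p10, q5, q6}
  B5 = {p11, q7}
  B6 = {p9}
  B7 = {p8}
  B8 = {p3}
  B9 = {p7, q3, q4}
  B10 = {p1}
  B11 = {p4, q1}
  B12 = {q0}
  B13 = {q2}
p0 ∈ B0, q0 ∈ B12 → different blocks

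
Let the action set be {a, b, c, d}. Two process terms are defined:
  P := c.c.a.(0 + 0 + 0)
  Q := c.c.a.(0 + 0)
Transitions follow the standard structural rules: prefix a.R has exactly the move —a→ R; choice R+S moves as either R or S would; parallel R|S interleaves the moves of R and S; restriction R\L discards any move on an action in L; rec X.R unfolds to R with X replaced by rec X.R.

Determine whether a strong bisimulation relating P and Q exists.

Reachable graph of P (4 states):
  u0 = c.c.a.(0 + 0 + 0) has moves —c→ u1
  u1 = c.a.(0 + 0 + 0) has moves —c→ u2
  u2 = a.(0 + 0 + 0) has moves —a→ u3
  u3 = 0 + 0 + 0 has moves stopped
Reachable graph of Q (4 states):
  v0 = c.c.a.(0 + 0) has moves —c→ v1
  v1 = c.a.(0 + 0) has moves —c→ v2
  v2 = a.(0 + 0) has moves —a→ v3
  v3 = 0 + 0 has moves stopped
Partition-refinement fixed point:
  B0 = {u0, v0}
  B1 = {u1, v1}
  B2 = {u2, v2}
  B3 = {u3, v3}
u0 ∈ B0, v0 ∈ B0 → same block

P ~ Q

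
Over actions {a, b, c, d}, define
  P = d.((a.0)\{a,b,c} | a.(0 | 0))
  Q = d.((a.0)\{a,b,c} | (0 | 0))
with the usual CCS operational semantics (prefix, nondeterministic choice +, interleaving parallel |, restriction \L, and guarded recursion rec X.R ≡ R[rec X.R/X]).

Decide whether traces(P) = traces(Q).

Reachable graph of P (3 states):
  s0 = d.((a.0)\{a,b,c} | a.(0 | 0)) ⊢ =d=> s1
  s1 = (a.0)\{a,b,c} | a.(0 | 0) ⊢ =a=> s2
  s2 = (a.0)\{a,b,c} | (0 | 0) ⊢ (no moves)
Reachable graph of Q (2 states):
  t0 = d.((a.0)\{a,b,c} | (0 | 0)) ⊢ =d=> t1
  t1 = (a.0)\{a,b,c} | (0 | 0) ⊢ (no moves)
Trace ⟨da⟩ through P, begin at {s0}:
  [1] d ⇒ {s1}
  [2] a ⇒ {s2}
  ✓ P
Trace ⟨da⟩ through Q, begin at {t0}:
  [1] d ⇒ {t1}
  [2] a ⇒ ∅ (Q stuck)

trace-distinct — witness ⟨da⟩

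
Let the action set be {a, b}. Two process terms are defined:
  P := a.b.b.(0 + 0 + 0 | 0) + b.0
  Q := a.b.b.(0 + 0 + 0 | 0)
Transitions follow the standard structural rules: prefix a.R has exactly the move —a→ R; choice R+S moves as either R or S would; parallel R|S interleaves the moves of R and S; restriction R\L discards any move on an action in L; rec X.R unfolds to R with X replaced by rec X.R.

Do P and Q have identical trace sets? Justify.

trace-distinct — witness ⟨b⟩

Reachable graph of P (5 states):
  p0 = a.b.b.(0 + 0 + 0 | 0) + b.0 → —a→ p1, —b→ p2
  p1 = b.b.(0 + 0 + 0 | 0) → —b→ p3
  p2 = 0 → ·
  p3 = b.(0 + 0 + 0 | 0) → —b→ p4
  p4 = 0 + 0 + 0 | 0 → ·
Reachable graph of Q (4 states):
  q0 = a.b.b.(0 + 0 + 0 | 0) → —a→ q1
  q1 = b.b.(0 + 0 + 0 | 0) → —b→ q2
  q2 = b.(0 + 0 + 0 | 0) → —b→ q3
  q3 = 0 + 0 + 0 | 0 → ·
Run σ = ⟨b⟩ on P: start {p0}
  [1] b ⇒ {p2}
  — P admits the full trace.
Run σ = ⟨b⟩ on Q: start {q0}
  [1] b ⇒ ∅  — Q cannot continue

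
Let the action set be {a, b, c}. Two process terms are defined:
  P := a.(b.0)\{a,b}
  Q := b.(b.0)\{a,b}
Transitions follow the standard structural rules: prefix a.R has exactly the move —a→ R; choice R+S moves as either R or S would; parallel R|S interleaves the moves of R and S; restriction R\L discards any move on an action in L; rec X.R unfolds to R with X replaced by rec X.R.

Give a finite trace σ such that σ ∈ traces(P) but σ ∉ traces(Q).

P's transition system — 2 states:
  p0 = a.(b.0)\{a,b} ⊢ =a=> p1
  p1 = (b.0)\{a,b} ⊢ stopped
Q's transition system — 2 states:
  q0 = b.(b.0)\{a,b} ⊢ =b=> q1
  q1 = (b.0)\{a,b} ⊢ stopped
Run σ = ⟨a⟩ on P: start {p0}
  after a @ step 1: {p1}
  — P admits the full trace.
Run σ = ⟨a⟩ on Q: start {q0}
  after a @ step 1: ∅ (Q stuck)

a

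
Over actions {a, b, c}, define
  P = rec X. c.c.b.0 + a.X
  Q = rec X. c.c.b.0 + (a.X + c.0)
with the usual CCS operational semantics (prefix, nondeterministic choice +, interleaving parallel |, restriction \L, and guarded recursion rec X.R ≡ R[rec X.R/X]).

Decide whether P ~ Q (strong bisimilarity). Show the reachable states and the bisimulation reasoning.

Reachable graph of P (4 states):
  s0 = rec X. c.c.b.0 + a.X | =a=> s0, =c=> s1
  s1 = c.b.0 | =c=> s2
  s2 = b.0 | =b=> s3
  s3 = 0 | (no moves)
Reachable graph of Q (4 states):
  t0 = rec X. c.c.b.0 + (a.X + c.0) | =a=> t0, =c=> t1, =c=> t2
  t1 = 0 | (no moves)
  t2 = c.b.0 | =c=> t3
  t3 = b.0 | =b=> t1
Coarsest stable partition (strong bisimilarity classes):
  B0 = {s0}
  B1 = {s1, t2}
  B2 = {s2, t3}
  B3 = {s3, t1}
  B4 = {t0}
s0 ∈ B0, t0 ∈ B4 → different blocks

P ≁ Q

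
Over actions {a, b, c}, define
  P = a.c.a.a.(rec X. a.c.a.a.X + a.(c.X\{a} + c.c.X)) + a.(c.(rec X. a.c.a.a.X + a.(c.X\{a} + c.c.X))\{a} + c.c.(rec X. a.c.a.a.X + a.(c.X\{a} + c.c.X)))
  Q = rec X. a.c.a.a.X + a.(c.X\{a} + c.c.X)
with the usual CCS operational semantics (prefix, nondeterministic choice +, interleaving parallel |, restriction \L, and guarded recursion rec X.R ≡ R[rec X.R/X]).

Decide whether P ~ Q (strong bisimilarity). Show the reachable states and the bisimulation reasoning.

P ~ Q

LTS(P): 8 reachable states
  u0 = a.c.a.a.(rec X. a.c.a.a.X + a.(c.X\{a} + c.c.X)) + a.(c.(rec X. a.c.a.a.X + a.(c.X\{a} + c.c.X))\{a} + c.c.(rec X. a.c.a.a.X + a.(c.X\{a} + c.c.X))) ⊢ -a-> u1, -a-> u2
  u1 = c.(rec X. a.c.a.a.X + a.(c.X\{a} + c.c.X))\{a} + c.c.(rec X. a.c.a.a.X + a.(c.X\{a} + c.c.X)) ⊢ -c-> u3, -c-> u4
  u2 = c.a.a.(rec X. a.c.a.a.X + a.(c.X\{a} + c.c.X)) ⊢ -c-> u5
  u3 = (rec X. a.c.a.a.X + a.(c.X\{a} + c.c.X))\{a} ⊢ ·
  u4 = c.(rec X. a.c.a.a.X + a.(c.X\{a} + c.c.X)) ⊢ -c-> u6
  u5 = a.a.(rec X. a.c.a.a.X + a.(c.X\{a} + c.c.X)) ⊢ -a-> u7
  u6 = rec X. a.c.a.a.X + a.(c.X\{a} + c.c.X) ⊢ -a-> u1, -a-> u2
  u7 = a.(rec X. a.c.a.a.X + a.(c.X\{a} + c.c.X)) ⊢ -a-> u6
LTS(Q): 7 reachable states
  v0 = rec X. a.c.a.a.X + a.(c.X\{a} + c.c.X) ⊢ -a-> v1, -a-> v2
  v1 = c.(rec X. a.c.a.a.X + a.(c.X\{a} + c.c.X))\{a} + c.c.(rec X. a.c.a.a.X + a.(c.X\{a} + c.c.X)) ⊢ -c-> v3, -c-> v4
  v2 = c.a.a.(rec X. a.c.a.a.X + a.(c.X\{a} + c.c.X)) ⊢ -c-> v5
  v3 = (rec X. a.c.a.a.X + a.(c.X\{a} + c.c.X))\{a} ⊢ ·
  v4 = c.(rec X. a.c.a.a.X + a.(c.X\{a} + c.c.X)) ⊢ -c-> v0
  v5 = a.a.(rec X. a.c.a.a.X + a.(c.X\{a} + c.c.X)) ⊢ -a-> v6
  v6 = a.(rec X. a.c.a.a.X + a.(c.X\{a} + c.c.X)) ⊢ -a-> v0
Coarsest stable partition (strong bisimilarity classes):
  B0 = {u0, u6, v0}
  B1 = {u1, v1}
  B2 = {u3, v3}
  B3 = {u4, v4}
  B4 = {u2, v2}
  B5 = {u5, v5}
  B6 = {u7, v6}
u0 ∈ B0, v0 ∈ B0 → same block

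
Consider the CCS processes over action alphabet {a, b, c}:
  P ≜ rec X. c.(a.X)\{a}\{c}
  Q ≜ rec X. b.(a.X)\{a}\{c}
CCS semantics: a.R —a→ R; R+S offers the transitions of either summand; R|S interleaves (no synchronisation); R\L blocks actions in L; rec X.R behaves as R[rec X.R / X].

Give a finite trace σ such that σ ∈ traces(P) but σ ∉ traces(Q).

P's transition system — 2 states:
  p0 = rec X. c.(a.X)\{a}\{c} has moves -c-> p1
  p1 = (a.(rec X. c.(a.X)\{a}\{c}))\{a}\{c} has moves ∅
Q's transition system — 2 states:
  q0 = rec X. b.(a.X)\{a}\{c} has moves -b-> q1
  q1 = (a.(rec X. b.(a.X)\{a}\{c}))\{a}\{c} has moves ∅
Executing c from P (initial set {p0}):
  step 1 (c): {p1}
  — P admits the full trace.
Executing c from Q (initial set {q0}):
  step 1 (c): no successor for Q

c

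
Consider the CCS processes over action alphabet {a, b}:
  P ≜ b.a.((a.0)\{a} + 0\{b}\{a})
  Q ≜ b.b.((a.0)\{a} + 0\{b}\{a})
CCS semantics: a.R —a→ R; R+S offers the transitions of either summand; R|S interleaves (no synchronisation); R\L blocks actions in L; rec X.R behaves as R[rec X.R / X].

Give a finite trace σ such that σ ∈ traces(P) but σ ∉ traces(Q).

ba

LTS(P): 3 reachable states
  s0 = b.a.((a.0)\{a} + 0\{b}\{a}) → --b--▸ s1
  s1 = a.((a.0)\{a} + 0\{b}\{a}) → --a--▸ s2
  s2 = (a.0)\{a} + 0\{b}\{a} → ·
LTS(Q): 3 reachable states
  t0 = b.b.((a.0)\{a} + 0\{b}\{a}) → --b--▸ t1
  t1 = b.((a.0)\{a} + 0\{b}\{a}) → --b--▸ t2
  t2 = (a.0)\{a} + 0\{b}\{a} → ·
Run σ = ⟨ba⟩ on P: start {s0}
  [1] b ⇒ {s1}
  [2] a ⇒ {s2}
  ✓ P
Run σ = ⟨ba⟩ on Q: start {t0}
  [1] b ⇒ {t1}
  [2] a ⇒ no successor for Q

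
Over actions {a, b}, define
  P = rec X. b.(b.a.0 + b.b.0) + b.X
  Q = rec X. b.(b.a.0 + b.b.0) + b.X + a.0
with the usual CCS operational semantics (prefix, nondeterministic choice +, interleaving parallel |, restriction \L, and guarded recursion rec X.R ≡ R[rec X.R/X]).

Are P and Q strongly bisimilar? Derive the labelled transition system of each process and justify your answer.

P's transition system — 5 states:
  p0 = rec X. b.(b.a.0 + b.b.0) + b.X | ··b··> p0, ··b··> p1
  p1 = b.a.0 + b.b.0 | ··b··> p2, ··b··> p3
  p2 = a.0 | ··a··> p4
  p3 = b.0 | ··b··> p4
  p4 = 0 | ·
Q's transition system — 5 states:
  q0 = rec X. b.(b.a.0 + b.b.0) + b.X + a.0 | ··a··> q1, ··b··> q0, ··b··> q2
  q1 = 0 | ·
  q2 = b.a.0 + b.b.0 | ··b··> q3, ··b··> q4
  q3 = a.0 | ··a··> q1
  q4 = b.0 | ··b··> q1
Coarsest stable partition (strong bisimilarity classes):
  B0 = {p0}
  B1 = {p1, q2}
  B2 = {p2, q3}
  B3 = {p4, q1}
  B4 = {p3, q4}
  B5 = {q0}
p0 ∈ B0, q0 ∈ B5 → different blocks

NO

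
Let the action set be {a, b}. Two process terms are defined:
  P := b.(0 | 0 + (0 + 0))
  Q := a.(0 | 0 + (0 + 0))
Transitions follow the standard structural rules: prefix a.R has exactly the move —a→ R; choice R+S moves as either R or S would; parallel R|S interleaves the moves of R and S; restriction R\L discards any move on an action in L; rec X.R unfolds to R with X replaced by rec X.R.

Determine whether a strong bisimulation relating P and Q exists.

LTS(P): 2 reachable states
  u0 = b.(0 | 0 + (0 + 0)) | ··b··> u1
  u1 = 0 | 0 + (0 + 0) | ∅
LTS(Q): 2 reachable states
  v0 = a.(0 | 0 + (0 + 0)) | ··a··> v1
  v1 = 0 | 0 + (0 + 0) | ∅
Partition-refinement fixed point:
  B0 = {u0}
  B1 = {u1, v1}
  B2 = {v0}
u0 ∈ B0, v0 ∈ B2 → different blocks

NO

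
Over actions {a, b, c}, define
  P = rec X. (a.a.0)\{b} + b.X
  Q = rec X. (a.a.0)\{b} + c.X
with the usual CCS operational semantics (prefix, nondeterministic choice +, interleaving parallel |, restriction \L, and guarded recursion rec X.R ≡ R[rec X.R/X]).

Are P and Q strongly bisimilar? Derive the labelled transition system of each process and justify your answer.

not bisimilar

Reachable graph of P (3 states):
  m0 = rec X. (a.a.0)\{b} + b.X ⊢ —a→ m1, —b→ m0
  m1 = (a.0)\{b} ⊢ —a→ m2
  m2 = 0\{b} ⊢ ·
Reachable graph of Q (3 states):
  n0 = rec X. (a.a.0)\{b} + c.X ⊢ —a→ n1, —c→ n0
  n1 = (a.0)\{b} ⊢ —a→ n2
  n2 = 0\{b} ⊢ ·
Bisimilarity quotient blocks:
  B0 = {m0}
  B1 = {m1, n1}
  B2 = {m2, n2}
  B3 = {n0}
m0 ∈ B0, n0 ∈ B3 → different blocks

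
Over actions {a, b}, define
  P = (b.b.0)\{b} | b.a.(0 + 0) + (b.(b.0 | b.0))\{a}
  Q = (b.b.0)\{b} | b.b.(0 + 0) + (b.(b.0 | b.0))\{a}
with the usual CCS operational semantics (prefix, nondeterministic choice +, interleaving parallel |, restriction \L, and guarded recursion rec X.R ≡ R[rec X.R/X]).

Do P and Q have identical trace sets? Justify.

traces(P) ≠ traces(Q) — witness ⟨ba⟩

LTS(P): 7 reachable states
  m0 = (b.b.0)\{b} | b.a.(0 + 0) + (b.(b.0 | b.0))\{a} has moves -b-> m1, -b-> m2
  m1 = (b.0 | b.0)\{a} has moves -b-> m3, -b-> m4
  m2 = (b.b.0)\{b} | a.(0 + 0) has moves -a-> m5
  m3 = (0 | b.0)\{a} has moves -b-> m6
  m4 = (b.0 | 0)\{a} has moves -b-> m6
  m5 = (b.b.0)\{b} | (0 + 0) has moves ∅
  m6 = (0 | 0)\{a} has moves ∅
LTS(Q): 7 reachable states
  n0 = (b.b.0)\{b} | b.b.(0 + 0) + (b.(b.0 | b.0))\{a} has moves -b-> n1, -b-> n2
  n1 = (b.0 | b.0)\{a} has moves -b-> n3, -b-> n4
  n2 = (b.b.0)\{b} | b.(0 + 0) has moves -b-> n5
  n3 = (0 | b.0)\{a} has moves -b-> n6
  n4 = (b.0 | 0)\{a} has moves -b-> n6
  n5 = (b.b.0)\{b} | (0 + 0) has moves ∅
  n6 = (0 | 0)\{a} has moves ∅
Executing ba from P (initial set {m0}):
  [1] b ⇒ {m1, m2}
  [2] a ⇒ {m5}
  — P admits the full trace.
Executing ba from Q (initial set {n0}):
  [1] b ⇒ {n1, n2}
  [2] a ⇒ ∅ (Q stuck)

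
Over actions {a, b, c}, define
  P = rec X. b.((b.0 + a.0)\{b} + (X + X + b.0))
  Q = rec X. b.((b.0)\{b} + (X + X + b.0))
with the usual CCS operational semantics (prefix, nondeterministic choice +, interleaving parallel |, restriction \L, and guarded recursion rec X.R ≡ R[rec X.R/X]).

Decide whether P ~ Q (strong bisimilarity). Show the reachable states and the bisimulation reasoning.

P ≁ Q

Reachable graph of P (4 states):
  p0 = rec X. b.((b.0 + a.0)\{b} + (X + X + b.0)) :: —b→ p1
  p1 = (b.0 + a.0)\{b} + ((rec X. b.((b.0 + a.0)\{b} + (X + X + b.0))) + (rec X. b.((b.0 + a.0)\{b} + (X + X + b.0))) + b.0) :: —a→ p2, —b→ p1, —b→ p3
  p2 = 0\{b} :: ∅
  p3 = 0 :: ∅
Reachable graph of Q (3 states):
  q0 = rec X. b.((b.0)\{b} + (X + X + b.0)) :: —b→ q1
  q1 = (b.0)\{b} + ((rec X. b.((b.0)\{b} + (X + X + b.0))) + (rec X. b.((b.0)\{b} + (X + X + b.0))) + b.0) :: —b→ q1, —b→ q2
  q2 = 0 :: ∅
Partition-refinement fixed point:
  B0 = {p0}
  B1 = {p1}
  B2 = {p2, p3, q2}
  B3 = {q0}
  B4 = {q1}
p0 ∈ B0, q0 ∈ B3 → different blocks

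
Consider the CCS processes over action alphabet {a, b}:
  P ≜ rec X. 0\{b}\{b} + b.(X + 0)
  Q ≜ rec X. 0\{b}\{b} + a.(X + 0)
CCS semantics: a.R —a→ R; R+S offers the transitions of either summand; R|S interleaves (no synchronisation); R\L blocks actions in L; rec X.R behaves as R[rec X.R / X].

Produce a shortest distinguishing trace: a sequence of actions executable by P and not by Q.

P's transition system — 2 states:
  s0 = rec X. 0\{b}\{b} + b.(X + 0) ⊢ =b=> s1
  s1 = (rec X. 0\{b}\{b} + b.(X + 0)) + 0 ⊢ =b=> s1
Q's transition system — 2 states:
  t0 = rec X. 0\{b}\{b} + a.(X + 0) ⊢ =a=> t1
  t1 = (rec X. 0\{b}\{b} + a.(X + 0)) + 0 ⊢ =a=> t1
Executing b from P (initial set {s0}):
  after b @ step 1: {s1}
  ✓ P
Executing b from Q (initial set {t0}):
  after b @ step 1: no successor for Q

b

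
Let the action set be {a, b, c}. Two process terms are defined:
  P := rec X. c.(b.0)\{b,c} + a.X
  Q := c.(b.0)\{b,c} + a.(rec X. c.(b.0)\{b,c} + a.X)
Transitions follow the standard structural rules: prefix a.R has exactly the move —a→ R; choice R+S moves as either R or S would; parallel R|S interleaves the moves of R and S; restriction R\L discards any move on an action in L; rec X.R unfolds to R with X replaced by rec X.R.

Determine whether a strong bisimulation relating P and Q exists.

YES

Reachable graph of P (2 states):
  p0 = rec X. c.(b.0)\{b,c} + a.X | =a=> p0, =c=> p1
  p1 = (b.0)\{b,c} | deadlocked
Reachable graph of Q (3 states):
  q0 = c.(b.0)\{b,c} + a.(rec X. c.(b.0)\{b,c} + a.X) | =a=> q1, =c=> q2
  q1 = rec X. c.(b.0)\{b,c} + a.X | =a=> q1, =c=> q2
  q2 = (b.0)\{b,c} | deadlocked
Bisimilarity quotient blocks:
  B0 = {p0, q0, q1}
  B1 = {p1, q2}
p0 ∈ B0, q0 ∈ B0 → same block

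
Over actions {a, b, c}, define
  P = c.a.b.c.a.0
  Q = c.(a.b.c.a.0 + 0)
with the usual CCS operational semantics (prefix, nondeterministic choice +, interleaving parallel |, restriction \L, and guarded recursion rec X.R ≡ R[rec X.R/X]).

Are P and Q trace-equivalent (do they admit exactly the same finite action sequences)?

P's transition system — 6 states:
  u0 = c.a.b.c.a.0 :: =c=> u1
  u1 = a.b.c.a.0 :: =a=> u2
  u2 = b.c.a.0 :: =b=> u3
  u3 = c.a.0 :: =c=> u4
  u4 = a.0 :: =a=> u5
  u5 = 0 :: ∅
Q's transition system — 6 states:
  v0 = c.(a.b.c.a.0 + 0) :: =c=> v1
  v1 = a.b.c.a.0 + 0 :: =a=> v2
  v2 = b.c.a.0 :: =b=> v3
  v3 = c.a.0 :: =c=> v4
  v4 = a.0 :: =a=> v5
  v5 = 0 :: ∅
Coarsest stable partition (strong bisimilarity classes):
  B0 = {u0, v0}
  B1 = {u1, v1}
  B2 = {u2, v2}
  B3 = {u3, v3}
  B4 = {u4, v4}
  B5 = {u5, v5}
u0 ∈ B0, v0 ∈ B0 → same block
Bisimilar ⇒ trace-equivalent.

YES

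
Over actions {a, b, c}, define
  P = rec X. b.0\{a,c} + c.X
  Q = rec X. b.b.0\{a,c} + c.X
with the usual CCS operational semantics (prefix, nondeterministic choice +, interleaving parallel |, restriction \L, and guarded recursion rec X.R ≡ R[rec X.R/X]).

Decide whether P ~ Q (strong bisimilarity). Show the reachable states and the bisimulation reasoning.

P's transition system — 2 states:
  u0 = rec X. b.0\{a,c} + c.X ⊢ —b→ u1, —c→ u0
  u1 = 0\{a,c} ⊢ ∅
Q's transition system — 3 states:
  v0 = rec X. b.b.0\{a,c} + c.X ⊢ —b→ v1, —c→ v0
  v1 = b.0\{a,c} ⊢ —b→ v2
  v2 = 0\{a,c} ⊢ ∅
Bisimilarity quotient blocks:
  B0 = {u0}
  B1 = {u1, v2}
  B2 = {v0}
  B3 = {v1}
u0 ∈ B0, v0 ∈ B2 → different blocks

not bisimilar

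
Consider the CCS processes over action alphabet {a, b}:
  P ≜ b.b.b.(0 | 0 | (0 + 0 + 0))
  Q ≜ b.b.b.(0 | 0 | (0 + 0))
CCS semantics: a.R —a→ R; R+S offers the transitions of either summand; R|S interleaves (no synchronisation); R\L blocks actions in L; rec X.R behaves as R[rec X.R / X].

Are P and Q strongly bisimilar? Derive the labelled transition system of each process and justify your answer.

bisimilar

LTS(P): 4 reachable states
  p0 = b.b.b.(0 | 0 | (0 + 0 + 0)) has moves ··b··> p1
  p1 = b.b.(0 | 0 | (0 + 0 + 0)) has moves ··b··> p2
  p2 = b.(0 | 0 | (0 + 0 + 0)) has moves ··b··> p3
  p3 = 0 | 0 | (0 + 0 + 0) has moves deadlocked
LTS(Q): 4 reachable states
  q0 = b.b.b.(0 | 0 | (0 + 0)) has moves ··b··> q1
  q1 = b.b.(0 | 0 | (0 + 0)) has moves ··b··> q2
  q2 = b.(0 | 0 | (0 + 0)) has moves ··b··> q3
  q3 = 0 | 0 | (0 + 0) has moves deadlocked
Partition-refinement fixed point:
  B0 = {p0, q0}
  B1 = {p1, q1}
  B2 = {p2, q2}
  B3 = {p3, q3}
p0 ∈ B0, q0 ∈ B0 → same block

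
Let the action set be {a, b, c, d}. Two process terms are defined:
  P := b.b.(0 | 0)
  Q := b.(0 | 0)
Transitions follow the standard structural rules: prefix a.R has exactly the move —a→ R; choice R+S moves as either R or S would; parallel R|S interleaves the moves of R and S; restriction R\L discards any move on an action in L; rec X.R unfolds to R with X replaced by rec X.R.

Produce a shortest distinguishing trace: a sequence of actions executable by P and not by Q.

bb

P's transition system — 3 states:
  m0 = b.b.(0 | 0) has moves =b=> m1
  m1 = b.(0 | 0) has moves =b=> m2
  m2 = 0 | 0 has moves ∅
Q's transition system — 2 states:
  n0 = b.(0 | 0) has moves =b=> n1
  n1 = 0 | 0 has moves ∅
Trace ⟨bb⟩ through P, begin at {m0}:
  step 1 (b): {m1}
  step 2 (b): {m2}
  P completes σ.
Trace ⟨bb⟩ through Q, begin at {n0}:
  step 1 (b): {n1}
  step 2 (b): no successor for Q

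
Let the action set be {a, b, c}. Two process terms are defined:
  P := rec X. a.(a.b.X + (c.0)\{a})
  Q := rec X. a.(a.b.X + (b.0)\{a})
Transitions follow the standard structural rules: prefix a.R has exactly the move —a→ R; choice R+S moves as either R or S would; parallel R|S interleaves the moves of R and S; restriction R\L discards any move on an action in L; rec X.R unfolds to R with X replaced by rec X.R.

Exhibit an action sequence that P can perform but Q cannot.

ac

Reachable graph of P (4 states):
  m0 = rec X. a.(a.b.X + (c.0)\{a}) ⊢ ··a··> m1
  m1 = a.b.(rec X. a.(a.b.X + (c.0)\{a})) + (c.0)\{a} ⊢ ··a··> m2, ··c··> m3
  m2 = b.(rec X. a.(a.b.X + (c.0)\{a})) ⊢ ··b··> m0
  m3 = 0\{a} ⊢ (no moves)
Reachable graph of Q (4 states):
  n0 = rec X. a.(a.b.X + (b.0)\{a}) ⊢ ··a··> n1
  n1 = a.b.(rec X. a.(a.b.X + (b.0)\{a})) + (b.0)\{a} ⊢ ··a··> n2, ··b··> n3
  n2 = b.(rec X. a.(a.b.X + (b.0)\{a})) ⊢ ··b··> n0
  n3 = 0\{a} ⊢ (no moves)
Run σ = ⟨ac⟩ on P: start {m0}
  step 1 (a): {m1}
  step 2 (c): {m3}
  — P admits the full trace.
Run σ = ⟨ac⟩ on Q: start {n0}
  step 1 (a): {n1}
  step 2 (c): no successor for Q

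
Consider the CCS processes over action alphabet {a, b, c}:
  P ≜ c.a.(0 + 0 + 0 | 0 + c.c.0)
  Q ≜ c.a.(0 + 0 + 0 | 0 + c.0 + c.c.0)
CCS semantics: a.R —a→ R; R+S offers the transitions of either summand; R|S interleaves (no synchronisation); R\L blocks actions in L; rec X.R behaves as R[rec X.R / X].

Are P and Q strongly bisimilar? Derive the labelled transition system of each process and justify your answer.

LTS(P): 5 reachable states
  p0 = c.a.(0 + 0 + 0 | 0 + c.c.0) has moves --c--▸ p1
  p1 = a.(0 + 0 + 0 | 0 + c.c.0) has moves --a--▸ p2
  p2 = 0 + 0 + 0 | 0 + c.c.0 has moves --c--▸ p3
  p3 = c.0 has moves --c--▸ p4
  p4 = 0 has moves ·
LTS(Q): 5 reachable states
  q0 = c.a.(0 + 0 + 0 | 0 + c.0 + c.c.0) has moves --c--▸ q1
  q1 = a.(0 + 0 + 0 | 0 + c.0 + c.c.0) has moves --a--▸ q2
  q2 = 0 + 0 + 0 | 0 + c.0 + c.c.0 has moves --c--▸ q3, --c--▸ q4
  q3 = 0 has moves ·
  q4 = c.0 has moves --c--▸ q3
Bisimilarity quotient blocks:
  B0 = {p0}
  B1 = {p1}
  B2 = {p2}
  B3 = {p3, q4}
  B4 = {p4, q3}
  B5 = {q0}
  B6 = {q1}
  B7 = {q2}
p0 ∈ B0, q0 ∈ B5 → different blocks

P ≁ Q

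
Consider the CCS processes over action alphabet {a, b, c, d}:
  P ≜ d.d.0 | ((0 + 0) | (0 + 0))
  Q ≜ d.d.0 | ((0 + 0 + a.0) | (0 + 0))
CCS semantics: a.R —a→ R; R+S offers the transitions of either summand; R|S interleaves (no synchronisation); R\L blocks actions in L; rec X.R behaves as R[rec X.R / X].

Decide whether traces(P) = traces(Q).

LTS(P): 3 reachable states
  m0 = d.d.0 | ((0 + 0) | (0 + 0)) ⊢ -d-> m1
  m1 = d.0 | ((0 + 0) | (0 + 0)) ⊢ -d-> m2
  m2 = 0 | ((0 + 0) | (0 + 0)) ⊢ stopped
LTS(Q): 6 reachable states
  n0 = d.d.0 | ((0 + 0 + a.0) | (0 + 0)) ⊢ -a-> n1, -d-> n2
  n1 = d.d.0 | (0 | (0 + 0)) ⊢ -d-> n3
  n2 = d.0 | ((0 + 0 + a.0) | (0 + 0)) ⊢ -a-> n3, -d-> n4
  n3 = d.0 | (0 | (0 + 0)) ⊢ -d-> n5
  n4 = 0 | ((0 + 0 + a.0) | (0 + 0)) ⊢ -a-> n5
  n5 = 0 | (0 | (0 + 0)) ⊢ stopped
Run σ = ⟨a⟩ on Q: start {n0}
  [1] a ⇒ {n1}
  ✓ Q
Run σ = ⟨a⟩ on P: start {m0}
  [1] a ⇒ ∅  — P cannot continue

traces(P) ≠ traces(Q) — witness ⟨a⟩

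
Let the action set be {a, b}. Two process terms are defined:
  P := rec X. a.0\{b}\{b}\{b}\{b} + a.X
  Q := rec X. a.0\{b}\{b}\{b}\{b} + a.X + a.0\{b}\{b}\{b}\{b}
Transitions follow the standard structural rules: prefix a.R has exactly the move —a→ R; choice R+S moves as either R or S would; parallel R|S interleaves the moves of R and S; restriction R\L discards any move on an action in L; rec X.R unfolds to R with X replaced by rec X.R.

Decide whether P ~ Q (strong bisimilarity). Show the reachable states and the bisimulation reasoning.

LTS(P): 2 reachable states
  u0 = rec X. a.0\{b}\{b}\{b}\{b} + a.X has moves --a--▸ u0, --a--▸ u1
  u1 = 0\{b}\{b}\{b}\{b} has moves (no moves)
LTS(Q): 2 reachable states
  v0 = rec X. a.0\{b}\{b}\{b}\{b} + a.X + a.0\{b}\{b}\{b}\{b} has moves --a--▸ v0, --a--▸ v1
  v1 = 0\{b}\{b}\{b}\{b} has moves (no moves)
Bisimilarity quotient blocks:
  B0 = {u0, v0}
  B1 = {u1, v1}
u0 ∈ B0, v0 ∈ B0 → same block

YES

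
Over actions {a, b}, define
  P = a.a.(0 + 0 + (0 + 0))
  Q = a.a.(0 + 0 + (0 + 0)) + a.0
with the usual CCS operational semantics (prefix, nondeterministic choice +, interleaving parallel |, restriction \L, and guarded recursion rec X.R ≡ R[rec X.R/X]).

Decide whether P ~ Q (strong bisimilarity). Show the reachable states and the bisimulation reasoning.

Reachable graph of P (3 states):
  p0 = a.a.(0 + 0 + (0 + 0)) → --a--▸ p1
  p1 = a.(0 + 0 + (0 + 0)) → --a--▸ p2
  p2 = 0 + 0 + (0 + 0) → (no moves)
Reachable graph of Q (4 states):
  q0 = a.a.(0 + 0 + (0 + 0)) + a.0 → --a--▸ q1, --a--▸ q2
  q1 = 0 → (no moves)
  q2 = a.(0 + 0 + (0 + 0)) → --a--▸ q3
  q3 = 0 + 0 + (0 + 0) → (no moves)
Bisimilarity quotient blocks:
  B0 = {p0}
  B1 = {p1, q2}
  B2 = {p2, q1, q3}
  B3 = {q0}
p0 ∈ B0, q0 ∈ B3 → different blocks

NO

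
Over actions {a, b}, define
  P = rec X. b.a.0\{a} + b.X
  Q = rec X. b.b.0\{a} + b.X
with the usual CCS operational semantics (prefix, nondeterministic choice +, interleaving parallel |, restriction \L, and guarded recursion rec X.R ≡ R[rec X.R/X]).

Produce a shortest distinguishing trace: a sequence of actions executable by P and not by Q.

ba

Reachable graph of P (3 states):
  s0 = rec X. b.a.0\{a} + b.X has moves =b=> s0, =b=> s1
  s1 = a.0\{a} has moves =a=> s2
  s2 = 0\{a} has moves ∅
Reachable graph of Q (3 states):
  t0 = rec X. b.b.0\{a} + b.X has moves =b=> t0, =b=> t1
  t1 = b.0\{a} has moves =b=> t2
  t2 = 0\{a} has moves ∅
Run σ = ⟨ba⟩ on P: start {s0}
  [1] b ⇒ {s0, s1}
  [2] a ⇒ {s2}
  ✓ P
Run σ = ⟨ba⟩ on Q: start {t0}
  [1] b ⇒ {t0, t1}
  [2] a ⇒ ∅ (Q stuck)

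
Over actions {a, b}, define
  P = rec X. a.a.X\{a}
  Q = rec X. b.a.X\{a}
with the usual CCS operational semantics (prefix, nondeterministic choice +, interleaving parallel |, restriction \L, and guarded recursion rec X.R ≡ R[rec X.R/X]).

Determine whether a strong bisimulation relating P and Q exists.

P's transition system — 3 states:
  p0 = rec X. a.a.X\{a} → ··a··> p1
  p1 = a.(rec X. a.a.X\{a})\{a} → ··a··> p2
  p2 = (rec X. a.a.X\{a})\{a} → (no moves)
Q's transition system — 4 states:
  q0 = rec X. b.a.X\{a} → ··b··> q1
  q1 = a.(rec X. b.a.X\{a})\{a} → ··a··> q2
  q2 = (rec X. b.a.X\{a})\{a} → ··b··> q3
  q3 = (a.(rec X. b.a.X\{a})\{a})\{a} → (no moves)
Coarsest stable partition (strong bisimilarity classes):
  B0 = {p0}
  B1 = {p1}
  B2 = {p2, q3}
  B3 = {q0}
  B4 = {q1}
  B5 = {q2}
p0 ∈ B0, q0 ∈ B3 → different blocks

not bisimilar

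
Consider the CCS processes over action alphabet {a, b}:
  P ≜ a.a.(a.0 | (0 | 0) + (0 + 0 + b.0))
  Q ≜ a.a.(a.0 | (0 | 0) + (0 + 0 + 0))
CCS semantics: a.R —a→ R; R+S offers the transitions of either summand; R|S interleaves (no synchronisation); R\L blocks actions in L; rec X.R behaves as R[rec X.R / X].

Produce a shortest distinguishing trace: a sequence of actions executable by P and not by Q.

P's transition system — 5 states:
  m0 = a.a.(a.0 | (0 | 0) + (0 + 0 + b.0)) :: —a→ m1
  m1 = a.(a.0 | (0 | 0) + (0 + 0 + b.0)) :: —a→ m2
  m2 = a.0 | (0 | 0) + (0 + 0 + b.0) :: —a→ m3, —b→ m4
  m3 = 0 | (0 | 0) :: ∅
  m4 = 0 :: ∅
Q's transition system — 4 states:
  n0 = a.a.(a.0 | (0 | 0) + (0 + 0 + 0)) :: —a→ n1
  n1 = a.(a.0 | (0 | 0) + (0 + 0 + 0)) :: —a→ n2
  n2 = a.0 | (0 | 0) + (0 + 0 + 0) :: —a→ n3
  n3 = 0 | (0 | 0) :: ∅
Executing aab from P (initial set {m0}):
  [1] a ⇒ {m1}
  [2] a ⇒ {m2}
  [3] b ⇒ {m4}
  P completes σ.
Executing aab from Q (initial set {n0}):
  [1] a ⇒ {n1}
  [2] a ⇒ {n2}
  [3] b ⇒ ∅  — Q cannot continue

aab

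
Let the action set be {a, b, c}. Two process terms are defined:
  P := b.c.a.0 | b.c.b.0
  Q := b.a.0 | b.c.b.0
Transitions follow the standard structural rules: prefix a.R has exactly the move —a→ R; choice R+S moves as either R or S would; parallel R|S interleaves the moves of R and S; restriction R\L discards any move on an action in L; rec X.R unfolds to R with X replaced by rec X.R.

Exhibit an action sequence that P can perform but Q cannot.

LTS(P): 16 reachable states
  m0 = b.c.a.0 | b.c.b.0 ⊢ =b=> m1, =b=> m2
  m1 = b.c.a.0 | c.b.0 ⊢ =b=> m3, =c=> m4
  m2 = c.a.0 | b.c.b.0 ⊢ =b=> m3, =c=> m5
  m3 = c.a.0 | c.b.0 ⊢ =c=> m6, =c=> m7
  m4 = b.c.a.0 | b.0 ⊢ =b=> m7, =b=> m8
  m5 = a.0 | b.c.b.0 ⊢ =a=> m9, =b=> m6
  m6 = a.0 | c.b.0 ⊢ =a=> m10, =c=> m11
  m7 = c.a.0 | b.0 ⊢ =b=> m12, =c=> m11
  m8 = b.c.a.0 | 0 ⊢ =b=> m12
  m9 = 0 | b.c.b.0 ⊢ =b=> m10
  m10 = 0 | c.b.0 ⊢ =c=> m13
  m11 = a.0 | b.0 ⊢ =a=> m13, =b=> m14
  m12 = c.a.0 | 0 ⊢ =c=> m14
  m13 = 0 | b.0 ⊢ =b=> m15
  m14 = a.0 | 0 ⊢ =a=> m15
  m15 = 0 | 0 ⊢ (no moves)
LTS(Q): 12 reachable states
  n0 = b.a.0 | b.c.b.0 ⊢ =b=> n1, =b=> n2
  n1 = a.0 | b.c.b.0 ⊢ =a=> n3, =b=> n4
  n2 = b.a.0 | c.b.0 ⊢ =b=> n4, =c=> n5
  n3 = 0 | b.c.b.0 ⊢ =b=> n6
  n4 = a.0 | c.b.0 ⊢ =a=> n6, =c=> n7
  n5 = b.a.0 | b.0 ⊢ =b=> n7, =b=> n8
  n6 = 0 | c.b.0 ⊢ =c=> n9
  n7 = a.0 | b.0 ⊢ =a=> n9, =b=> n10
  n8 = b.a.0 | 0 ⊢ =b=> n10
  n9 = 0 | b.0 ⊢ =b=> n11
  n10 = a.0 | 0 ⊢ =a=> n11
  n11 = 0 | 0 ⊢ (no moves)
Executing bca from P (initial set {m0}):
  after b @ step 1: {m1, m2}
  after c @ step 2: {m4, m5}
  after a @ step 3: {m9}
  — P admits the full trace.
Executing bca from Q (initial set {n0}):
  after b @ step 1: {n1, n2}
  after c @ step 2: {n5}
  after a @ step 3: ∅  — Q cannot continue

bca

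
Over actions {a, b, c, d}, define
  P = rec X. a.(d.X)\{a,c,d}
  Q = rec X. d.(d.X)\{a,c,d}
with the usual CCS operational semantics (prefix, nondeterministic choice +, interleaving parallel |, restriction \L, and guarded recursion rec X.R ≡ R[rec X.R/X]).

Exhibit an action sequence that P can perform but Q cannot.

a

LTS(P): 2 reachable states
  s0 = rec X. a.(d.X)\{a,c,d} ⊢ ··a··> s1
  s1 = (d.(rec X. a.(d.X)\{a,c,d}))\{a,c,d} ⊢ stopped
LTS(Q): 2 reachable states
  t0 = rec X. d.(d.X)\{a,c,d} ⊢ ··d··> t1
  t1 = (d.(rec X. d.(d.X)\{a,c,d}))\{a,c,d} ⊢ stopped
Executing a from P (initial set {s0}):
  [1] a ⇒ {s1}
  ✓ P
Executing a from Q (initial set {t0}):
  [1] a ⇒ ∅ (Q stuck)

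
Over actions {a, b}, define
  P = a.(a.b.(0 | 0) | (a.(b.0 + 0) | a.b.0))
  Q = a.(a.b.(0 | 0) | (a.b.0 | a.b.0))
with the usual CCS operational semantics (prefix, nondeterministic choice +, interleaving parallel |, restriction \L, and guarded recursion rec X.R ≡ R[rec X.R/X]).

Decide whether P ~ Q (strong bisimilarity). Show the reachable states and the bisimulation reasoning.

P's transition system — 28 states:
  s0 = a.(a.b.(0 | 0) | (a.(b.0 + 0) | a.b.0)) :: —a→ s1
  s1 = a.b.(0 | 0) | (a.(b.0 + 0) | a.b.0) :: —a→ s2, —a→ s3, —a→ s4
  s2 = a.b.(0 | 0) | ((b.0 + 0) | a.b.0) :: —a→ s5, —a→ s6, —b→ s7
  s3 = a.b.(0 | 0) | (a.(b.0 + 0) | b.0) :: —a→ s5, —a→ s8, —b→ s9
  s4 = b.(0 | 0) | (a.(b.0 + 0) | a.b.0) :: —a→ s6, —a→ s8, —b→ s10
  s5 = a.b.(0 | 0) | ((b.0 + 0) | b.0) :: —a→ s11, —b→ s12, —b→ s13
  s6 = b.(0 | 0) | ((b.0 + 0) | a.b.0) :: —a→ s11, —b→ s14, —b→ s15
  s7 = a.b.(0 | 0) | (0 | a.b.0) :: —a→ s13, —a→ s15
  s8 = b.(0 | 0) | (a.(b.0 + 0) | b.0) :: —a→ s11, —b→ s16, —b→ s17
  s9 = a.b.(0 | 0) | (a.(b.0 + 0) | 0) :: —a→ s12, —a→ s17
  s10 = 0 | 0 | (a.(b.0 + 0) | a.b.0) :: —a→ s14, —a→ s16
  s11 = b.(0 | 0) | ((b.0 + 0) | b.0) :: —b→ s18, —b→ s19, —b→ s20
  s12 = a.b.(0 | 0) | ((b.0 + 0) | 0) :: —a→ s19, —b→ s21
  s13 = a.b.(0 | 0) | (0 | b.0) :: —a→ s20, —b→ s21
  s14 = 0 | 0 | ((b.0 + 0) | a.b.0) :: —a→ s18, —b→ s22
  s15 = b.(0 | 0) | (0 | a.b.0) :: —a→ s20, —b→ s22
  s16 = 0 | 0 | (a.(b.0 + 0) | b.0) :: —a→ s18, —b→ s23
  s17 = b.(0 | 0) | (a.(b.0 + 0) | 0) :: —a→ s19, —b→ s23
  s18 = 0 | 0 | ((b.0 + 0) | b.0) :: —b→ s24, —b→ s25
  s19 = b.(0 | 0) | ((b.0 + 0) | 0) :: —b→ s24, —b→ s26
  s20 = b.(0 | 0) | (0 | b.0) :: —b→ s25, —b→ s26
  s21 = a.b.(0 | 0) | (0 | 0) :: —a→ s26
  s22 = 0 | 0 | (0 | a.b.0) :: —a→ s25
  s23 = 0 | 0 | (a.(b.0 + 0) | 0) :: —a→ s24
  s24 = 0 | 0 | ((b.0 + 0) | 0) :: —b→ s27
  s25 = 0 | 0 | (0 | b.0) :: —b→ s27
  s26 = b.(0 | 0) | (0 | 0) :: —b→ s27
  s27 = 0 | 0 | (0 | 0) :: stopped
Q's transition system — 28 states:
  t0 = a.(a.b.(0 | 0) | (a.b.0 | a.b.0)) :: —a→ t1
  t1 = a.b.(0 | 0) | (a.b.0 | a.b.0) :: —a→ t2, —a→ t3, —a→ t4
  t2 = a.b.(0 | 0) | (a.b.0 | b.0) :: —a→ t5, —a→ t6, —b→ t7
  t3 = a.b.(0 | 0) | (b.0 | a.b.0) :: —a→ t5, —a→ t8, —b→ t9
  t4 = b.(0 | 0) | (a.b.0 | a.b.0) :: —a→ t6, —a→ t8, —b→ t10
  t5 = a.b.(0 | 0) | (b.0 | b.0) :: —a→ t11, —b→ t12, —b→ t13
  t6 = b.(0 | 0) | (a.b.0 | b.0) :: —a→ t11, —b→ t14, —b→ t15
  t7 = a.b.(0 | 0) | (a.b.0 | 0) :: —a→ t13, —a→ t15
  t8 = b.(0 | 0) | (b.0 | a.b.0) :: —a→ t11, —b→ t16, —b→ t17
  t9 = a.b.(0 | 0) | (0 | a.b.0) :: —a→ t12, —a→ t17
  t10 = 0 | 0 | (a.b.0 | a.b.0) :: —a→ t14, —a→ t16
  t11 = b.(0 | 0) | (b.0 | b.0) :: —b→ t18, —b→ t19, —b→ t20
  t12 = a.b.(0 | 0) | (0 | b.0) :: —a→ t19, —b→ t21
  t13 = a.b.(0 | 0) | (b.0 | 0) :: —a→ t20, —b→ t21
  t14 = 0 | 0 | (a.b.0 | b.0) :: —a→ t18, —b→ t22
  t15 = b.(0 | 0) | (a.b.0 | 0) :: —a→ t20, —b→ t22
  t16 = 0 | 0 | (b.0 | a.b.0) :: —a→ t18, —b→ t23
  t17 = b.(0 | 0) | (0 | a.b.0) :: —a→ t19, —b→ t23
  t18 = 0 | 0 | (b.0 | b.0) :: —b→ t24, —b→ t25
  t19 = b.(0 | 0) | (0 | b.0) :: —b→ t24, —b→ t26
  t20 = b.(0 | 0) | (b.0 | 0) :: —b→ t25, —b→ t26
  t21 = a.b.(0 | 0) | (0 | 0) :: —a→ t26
  t22 = 0 | 0 | (a.b.0 | 0) :: —a→ t25
  t23 = 0 | 0 | (0 | a.b.0) :: —a→ t24
  t24 = 0 | 0 | (0 | b.0) :: —b→ t27
  t25 = 0 | 0 | (b.0 | 0) :: —b→ t27
  t26 = b.(0 | 0) | (0 | 0) :: —b→ t27
  t27 = 0 | 0 | (0 | 0) :: stopped
Coarsest stable partition (strong bisimilarity classes):
  B0 = {s0, t0}
  B1 = {s1, t1}
  B2 = {s2, s3, s4, t2, t3, t4}
  B3 = {s10, s7, s9, t10, t7, t9}
  B4 = {s12, s13, s14, s15, s16, s17, t12, t13, t14, t15, t16, t17}
  B5 = {s18, s19, s20, t18, t19, t20}
  B6 = {s24, s25, s26, t24, t25, t26}
  B7 = {s27, t27}
  B8 = {s21, s22, s23, t21, t22, t23}
  B9 = {s5, s6, s8, t5, t6, t8}
  B10 = {s11, t11}
s0 ∈ B0, t0 ∈ B0 → same block

P ~ Q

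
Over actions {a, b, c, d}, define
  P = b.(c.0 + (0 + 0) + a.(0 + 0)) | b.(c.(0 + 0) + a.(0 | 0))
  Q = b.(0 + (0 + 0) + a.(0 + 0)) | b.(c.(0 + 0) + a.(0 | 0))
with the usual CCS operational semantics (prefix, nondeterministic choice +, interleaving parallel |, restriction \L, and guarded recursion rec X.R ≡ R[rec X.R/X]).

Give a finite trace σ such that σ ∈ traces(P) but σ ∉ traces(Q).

bbcc

LTS(P): 16 reachable states
  u0 = b.(c.0 + (0 + 0) + a.(0 + 0)) | b.(c.(0 + 0) + a.(0 | 0)) → --b--▸ u1, --b--▸ u2
  u1 = (c.0 + (0 + 0) + a.(0 + 0)) | b.(c.(0 + 0) + a.(0 | 0)) → --a--▸ u3, --b--▸ u4, --c--▸ u5
  u2 = b.(c.0 + (0 + 0) + a.(0 + 0)) | (c.(0 + 0) + a.(0 | 0)) → --a--▸ u6, --b--▸ u4, --c--▸ u7
  u3 = (0 + 0) | b.(c.(0 + 0) + a.(0 | 0)) → --b--▸ u8
  u4 = (c.0 + (0 + 0) + a.(0 + 0)) | (c.(0 + 0) + a.(0 | 0)) → --a--▸ u8, --a--▸ u9, --c--▸ u10, --c--▸ u11
  u5 = 0 | b.(c.(0 + 0) + a.(0 | 0)) → --b--▸ u11
  u6 = b.(c.0 + (0 + 0) + a.(0 + 0)) | (0 | 0) → --b--▸ u9
  u7 = b.(c.0 + (0 + 0) + a.(0 + 0)) | (0 + 0) → --b--▸ u10
  u8 = (0 + 0) | (c.(0 + 0) + a.(0 | 0)) → --a--▸ u12, --c--▸ u13
  u9 = (c.0 + (0 + 0) + a.(0 + 0)) | (0 | 0) → --a--▸ u12, --c--▸ u14
  u10 = (c.0 + (0 + 0) + a.(0 + 0)) | (0 + 0) → --a--▸ u13, --c--▸ u15
  u11 = 0 | (c.(0 + 0) + a.(0 | 0)) → --a--▸ u14, --c--▸ u15
  u12 = (0 + 0) | (0 | 0) → stopped
  u13 = (0 + 0) | (0 + 0) → stopped
  u14 = 0 | (0 | 0) → stopped
  u15 = 0 | (0 + 0) → stopped
LTS(Q): 12 reachable states
  v0 = b.(0 + (0 + 0) + a.(0 + 0)) | b.(c.(0 + 0) + a.(0 | 0)) → --b--▸ v1, --b--▸ v2
  v1 = (0 + (0 + 0) + a.(0 + 0)) | b.(c.(0 + 0) + a.(0 | 0)) → --a--▸ v3, --b--▸ v4
  v2 = b.(0 + (0 + 0) + a.(0 + 0)) | (c.(0 + 0) + a.(0 | 0)) → --a--▸ v5, --b--▸ v4, --c--▸ v6
  v3 = (0 + 0) | b.(c.(0 + 0) + a.(0 | 0)) → --b--▸ v7
  v4 = (0 + (0 + 0) + a.(0 + 0)) | (c.(0 + 0) + a.(0 | 0)) → --a--▸ v7, --a--▸ v8, --c--▸ v9
  v5 = b.(0 + (0 + 0) + a.(0 + 0)) | (0 | 0) → --b--▸ v8
  v6 = b.(0 + (0 + 0) + a.(0 + 0)) | (0 + 0) → --b--▸ v9
  v7 = (0 + 0) | (c.(0 + 0) + a.(0 | 0)) → --a--▸ v10, --c--▸ v11
  v8 = (0 + (0 + 0) + a.(0 + 0)) | (0 | 0) → --a--▸ v10
  v9 = (0 + (0 + 0) + a.(0 + 0)) | (0 + 0) → --a--▸ v11
  v10 = (0 + 0) | (0 | 0) → stopped
  v11 = (0 + 0) | (0 + 0) → stopped
Run σ = ⟨bbcc⟩ on P: start {u0}
  step 1 (b): {u1, u2}
  step 2 (b): {u4}
  step 3 (c): {u10, u11}
  step 4 (c): {u15}
  ✓ P
Run σ = ⟨bbcc⟩ on Q: start {v0}
  step 1 (b): {v1, v2}
  step 2 (b): {v4}
  step 3 (c): {v9}
  step 4 (c): ∅  — Q cannot continue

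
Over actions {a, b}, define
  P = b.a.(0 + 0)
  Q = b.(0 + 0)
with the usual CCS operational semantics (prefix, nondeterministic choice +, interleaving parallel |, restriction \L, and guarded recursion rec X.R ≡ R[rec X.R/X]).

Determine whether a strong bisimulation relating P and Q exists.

NO

P's transition system — 3 states:
  p0 = b.a.(0 + 0) :: ··b··> p1
  p1 = a.(0 + 0) :: ··a··> p2
  p2 = 0 + 0 :: ·
Q's transition system — 2 states:
  q0 = b.(0 + 0) :: ··b··> q1
  q1 = 0 + 0 :: ·
Partition-refinement fixed point:
  B0 = {p0}
  B1 = {p1}
  B2 = {p2, q1}
  B3 = {q0}
p0 ∈ B0, q0 ∈ B3 → different blocks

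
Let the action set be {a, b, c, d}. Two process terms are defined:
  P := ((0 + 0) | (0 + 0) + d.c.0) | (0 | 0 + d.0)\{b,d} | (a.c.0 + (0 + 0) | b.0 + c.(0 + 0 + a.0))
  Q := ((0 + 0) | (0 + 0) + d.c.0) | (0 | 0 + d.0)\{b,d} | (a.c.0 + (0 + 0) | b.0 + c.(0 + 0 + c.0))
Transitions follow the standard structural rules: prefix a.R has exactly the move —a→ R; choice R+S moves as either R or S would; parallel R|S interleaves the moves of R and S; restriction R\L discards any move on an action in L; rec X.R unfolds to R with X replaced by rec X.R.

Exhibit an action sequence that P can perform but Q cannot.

Reachable graph of P (15 states):
  m0 = ((0 + 0) | (0 + 0) + d.c.0) | (0 | 0 + d.0)\{b,d} | (a.c.0 + (0 + 0) | b.0 + c.(0 + 0 + a.0)) → —a→ m1, —b→ m2, —c→ m3, —d→ m4
  m1 = ((0 + 0) | (0 + 0) + d.c.0) | (0 | 0 + d.0)\{b,d} | c.0 → —c→ m5, —d→ m6
  m2 = ((0 + 0) | (0 + 0) + d.c.0) | (0 | 0 + d.0)\{b,d} | ((0 + 0) | 0) → —d→ m7
  m3 = ((0 + 0) | (0 + 0) + d.c.0) | (0 | 0 + d.0)\{b,d} | (0 + 0 + a.0) → —a→ m5, —d→ m8
  m4 = c.0 | (0 | 0 + d.0)\{b,d} | (a.c.0 + (0 + 0) | b.0 + c.(0 + 0 + a.0)) → —a→ m6, —b→ m7, —c→ m8, —c→ m9
  m5 = ((0 + 0) | (0 + 0) + d.c.0) | (0 | 0 + d.0)\{b,d} | 0 → —d→ m10
  m6 = c.0 | (0 | 0 + d.0)\{b,d} | c.0 → —c→ m10, —c→ m11
  m7 = c.0 | (0 | 0 + d.0)\{b,d} | ((0 + 0) | 0) → —c→ m12
  m8 = c.0 | (0 | 0 + d.0)\{b,d} | (0 + 0 + a.0) → —a→ m10, —c→ m13
  m9 = 0 | (0 | 0 + d.0)\{b,d} | (a.c.0 + (0 + 0) | b.0 + c.(0 + 0 + a.0)) → —a→ m11, —b→ m12, —c→ m13
  m10 = c.0 | (0 | 0 + d.0)\{b,d} | 0 → —c→ m14
  m11 = 0 | (0 | 0 + d.0)\{b,d} | c.0 → —c→ m14
  m12 = 0 | (0 | 0 + d.0)\{b,d} | ((0 + 0) | 0) → ∅
  m13 = 0 | (0 | 0 + d.0)\{b,d} | (0 + 0 + a.0) → —a→ m14
  m14 = 0 | (0 | 0 + d.0)\{b,d} | 0 → ∅
Reachable graph of Q (15 states):
  n0 = ((0 + 0) | (0 + 0) + d.c.0) | (0 | 0 + d.0)\{b,d} | (a.c.0 + (0 + 0) | b.0 + c.(0 + 0 + c.0)) → —a→ n1, —b→ n2, —c→ n3, —d→ n4
  n1 = ((0 + 0) | (0 + 0) + d.c.0) | (0 | 0 + d.0)\{b,d} | c.0 → —c→ n5, —d→ n6
  n2 = ((0 + 0) | (0 + 0) + d.c.0) | (0 | 0 + d.0)\{b,d} | ((0 + 0) | 0) → —d→ n7
  n3 = ((0 + 0) | (0 + 0) + d.c.0) | (0 | 0 + d.0)\{b,d} | (0 + 0 + c.0) → —c→ n5, —d→ n8
  n4 = c.0 | (0 | 0 + d.0)\{b,d} | (a.c.0 + (0 + 0) | b.0 + c.(0 + 0 + c.0)) → —a→ n6, —b→ n7, —c→ n8, —c→ n9
  n5 = ((0 + 0) | (0 + 0) + d.c.0) | (0 | 0 + d.0)\{b,d} | 0 → —d→ n10
  n6 = c.0 | (0 | 0 + d.0)\{b,d} | c.0 → —c→ n10, —c→ n11
  n7 = c.0 | (0 | 0 + d.0)\{b,d} | ((0 + 0) | 0) → —c→ n12
  n8 = c.0 | (0 | 0 + d.0)\{b,d} | (0 + 0 + c.0) → —c→ n10, —c→ n13
  n9 = 0 | (0 | 0 + d.0)\{b,d} | (a.c.0 + (0 + 0) | b.0 + c.(0 + 0 + c.0)) → —a→ n11, —b→ n12, —c→ n13
  n10 = c.0 | (0 | 0 + d.0)\{b,d} | 0 → —c→ n14
  n11 = 0 | (0 | 0 + d.0)\{b,d} | c.0 → —c→ n14
  n12 = 0 | (0 | 0 + d.0)\{b,d} | ((0 + 0) | 0) → ∅
  n13 = 0 | (0 | 0 + d.0)\{b,d} | (0 + 0 + c.0) → —c→ n14
  n14 = 0 | (0 | 0 + d.0)\{b,d} | 0 → ∅
Trace ⟨ca⟩ through P, begin at {m0}:
  after c @ step 1: {m3}
  after a @ step 2: {m5}
  P completes σ.
Trace ⟨ca⟩ through Q, begin at {n0}:
  after c @ step 1: {n3}
  after a @ step 2: ∅ (Q stuck)

ca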